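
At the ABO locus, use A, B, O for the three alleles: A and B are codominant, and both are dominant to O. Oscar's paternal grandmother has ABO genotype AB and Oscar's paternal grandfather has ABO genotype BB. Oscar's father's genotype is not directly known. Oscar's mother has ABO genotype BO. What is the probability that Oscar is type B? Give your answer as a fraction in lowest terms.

Oscar's father's ABO genotype from AB × BB: 1/2 AB, 1/2 BB.
Crossing each possibility with the mother BO and summing P(type B): 1/2·1/2 + 1/2·1 = 3/4.

3/4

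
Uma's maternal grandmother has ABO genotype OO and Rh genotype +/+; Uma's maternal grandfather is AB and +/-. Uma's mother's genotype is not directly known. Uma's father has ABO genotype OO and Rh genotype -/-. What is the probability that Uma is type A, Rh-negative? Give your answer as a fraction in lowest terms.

Uma's mother's ABO genotype from OO × AB: 1/2 AO, 1/2 BO.
Crossing each possibility with the father OO and summing P(type A): 1/2·1/2 + 1/2·0 = 1/4.
Similarly for Rh via the mother's Rh distribution: P(Rh-) = 1/4.
Independent loci: 1/4 × 1/4 = 1/16.

1/16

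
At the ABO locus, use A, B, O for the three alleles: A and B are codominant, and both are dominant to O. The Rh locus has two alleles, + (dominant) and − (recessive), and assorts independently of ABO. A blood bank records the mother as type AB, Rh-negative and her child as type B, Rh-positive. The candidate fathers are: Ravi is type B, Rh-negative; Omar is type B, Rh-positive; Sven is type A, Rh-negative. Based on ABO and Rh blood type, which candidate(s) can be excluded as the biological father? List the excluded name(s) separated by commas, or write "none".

A candidate is excluded only if no genotype consistent with his phenotype could produce a type B, Rh-positive child with a type AB, Rh-negative mother.
Ravi (type B, Rh-): no genotype consistent with that phenotype can produce a type-B Rh+ child with a type-AB mother.
Sven (type A, Rh-): no genotype consistent with that phenotype can produce a type-B Rh+ child with a type-AB mother.

Ravi, Sven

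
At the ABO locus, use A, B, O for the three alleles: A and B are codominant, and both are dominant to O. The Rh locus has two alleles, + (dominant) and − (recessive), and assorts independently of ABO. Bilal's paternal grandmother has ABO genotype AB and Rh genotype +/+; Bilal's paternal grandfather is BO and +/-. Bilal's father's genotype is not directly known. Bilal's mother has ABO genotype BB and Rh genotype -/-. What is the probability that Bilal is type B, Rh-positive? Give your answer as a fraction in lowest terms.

9/16

Bilal's father's ABO genotype from AB × BO: 1/4 AB, 1/4 AO, 1/4 BB, 1/4 BO.
Crossing each possibility with the mother BB and summing P(type B): 1/4·1/2 + 1/4·1/2 + 1/4·1 + 1/4·1 = 3/4.
Similarly for Rh via the father's Rh distribution: P(Rh+) = 3/4.
Independent loci: 3/4 × 3/4 = 9/16.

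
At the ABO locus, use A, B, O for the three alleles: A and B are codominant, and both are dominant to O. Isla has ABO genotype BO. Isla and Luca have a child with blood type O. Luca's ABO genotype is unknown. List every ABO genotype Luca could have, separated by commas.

AO, BO, OO

For each candidate genotype of Luca, check whether crossing it with BO can produce every observed child phenotype.
  AA → possible child types {A, AB} ✗
  AB → possible child types {A, B, AB} ✗
  AO → possible child types {O, A, B, AB} ✓
  BB → possible child types {B} ✗
  BO → possible child types {O, B} ✓
  OO → possible child types {O, B} ✓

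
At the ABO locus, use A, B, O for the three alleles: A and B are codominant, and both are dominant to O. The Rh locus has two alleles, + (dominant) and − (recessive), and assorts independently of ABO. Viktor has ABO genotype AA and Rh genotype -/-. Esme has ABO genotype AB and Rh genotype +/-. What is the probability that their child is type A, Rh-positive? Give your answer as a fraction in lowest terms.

ABO cross AA × AB → offspring phenotypes: 1/2 A, 1/2 AB.
Rh cross -/- × +/- → 1/2 Rh+, 1/2 Rh-.
Independent loci: P(type A, Rh-positive) = 1/2 × 1/2 = 1/4.

1/4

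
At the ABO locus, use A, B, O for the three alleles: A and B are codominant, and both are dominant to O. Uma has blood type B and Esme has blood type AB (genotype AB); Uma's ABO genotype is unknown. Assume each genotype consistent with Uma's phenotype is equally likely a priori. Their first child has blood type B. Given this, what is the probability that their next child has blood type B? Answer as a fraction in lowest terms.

1/2

Possible genotypes: Uma ∈ {BB, BO}; Esme ∈ {AB}.
Weight each parental genotype pair by prior × P(type-B child):
  BB × AB: posterior weight 1/2; P(next child type B) = 1/2.
  BO × AB: posterior weight 1/2; P(next child type B) = 1/2.
Weighted sum = 1/2.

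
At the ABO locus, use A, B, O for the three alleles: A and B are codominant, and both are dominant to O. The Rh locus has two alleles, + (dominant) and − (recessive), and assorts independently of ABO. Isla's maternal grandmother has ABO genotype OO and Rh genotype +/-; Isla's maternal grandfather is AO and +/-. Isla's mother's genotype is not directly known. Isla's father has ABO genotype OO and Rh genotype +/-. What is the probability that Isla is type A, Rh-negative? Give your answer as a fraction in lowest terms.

1/16

Isla's mother's ABO genotype from OO × AO: 1/2 AO, 1/2 OO.
Crossing each possibility with the father OO and summing P(type A): 1/2·1/2 + 1/2·0 = 1/4.
Similarly for Rh via the mother's Rh distribution: P(Rh-) = 1/4.
Independent loci: 1/4 × 1/4 = 1/16.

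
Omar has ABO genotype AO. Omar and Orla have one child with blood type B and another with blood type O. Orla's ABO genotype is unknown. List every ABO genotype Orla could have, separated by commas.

BO

For each candidate genotype of Orla, check whether crossing it with AO can produce every observed child phenotype.
  AA → possible child types {A} ✗
  AB → possible child types {A, B, AB} ✗
  AO → possible child types {O, A} ✗
  BB → possible child types {B, AB} ✗
  BO → possible child types {O, A, B, AB} ✓
  OO → possible child types {O, A} ✗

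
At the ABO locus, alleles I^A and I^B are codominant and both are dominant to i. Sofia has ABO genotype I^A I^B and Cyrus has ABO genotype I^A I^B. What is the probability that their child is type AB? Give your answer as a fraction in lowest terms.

ABO cross I^A I^B × I^A I^B → offspring phenotypes: 1/4 A, 1/4 B, 1/2 AB.
So P(type AB) = 1/2.

1/2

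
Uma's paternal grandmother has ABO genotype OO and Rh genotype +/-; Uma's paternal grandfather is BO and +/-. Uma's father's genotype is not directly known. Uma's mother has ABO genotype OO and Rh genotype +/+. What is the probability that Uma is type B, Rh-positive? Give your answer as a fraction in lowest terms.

Uma's father's ABO genotype from OO × BO: 1/2 BO, 1/2 OO.
Crossing each possibility with the mother OO and summing P(type B): 1/2·1/2 + 1/2·0 = 1/4.
Similarly for Rh via the father's Rh distribution: P(Rh+) = 1.
Independent loci: 1/4 × 1 = 1/4.

1/4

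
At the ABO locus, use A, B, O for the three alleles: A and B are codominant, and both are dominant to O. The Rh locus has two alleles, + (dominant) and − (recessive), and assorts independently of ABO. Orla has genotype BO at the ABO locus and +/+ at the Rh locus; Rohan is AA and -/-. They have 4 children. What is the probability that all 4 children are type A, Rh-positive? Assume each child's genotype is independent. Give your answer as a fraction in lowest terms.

ABO cross BO × AA → 1/2 A, 1/2 AB.
Rh cross +/+ × -/- → 1 Rh+; so P(type A, Rh-positive) = 1/2 × 1 = 1/2 per child.
All 4 independent: (1/2)^4 = 1/16.

1/16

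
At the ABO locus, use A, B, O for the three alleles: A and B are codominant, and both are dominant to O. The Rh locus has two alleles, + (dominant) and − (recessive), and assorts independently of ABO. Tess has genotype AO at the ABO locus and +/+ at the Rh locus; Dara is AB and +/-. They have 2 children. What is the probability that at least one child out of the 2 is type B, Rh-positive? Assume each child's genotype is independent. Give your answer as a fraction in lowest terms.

ABO cross AO × AB → 1/2 A, 1/4 B, 1/4 AB.
Rh cross +/+ × +/- → 1 Rh+; so P(type B, Rh-positive) = 1/4 × 1 = 1/4 per child.
P(none) = (3/4)^2 = 9/16; P(at least one) = 1 − 9/16 = 7/16.

7/16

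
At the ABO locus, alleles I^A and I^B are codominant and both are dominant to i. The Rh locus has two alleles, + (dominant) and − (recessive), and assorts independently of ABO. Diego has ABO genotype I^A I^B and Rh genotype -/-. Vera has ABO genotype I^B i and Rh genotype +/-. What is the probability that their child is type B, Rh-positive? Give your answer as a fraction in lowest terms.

1/4

ABO cross I^A I^B × I^B i → offspring phenotypes: 1/4 A, 1/2 B, 1/4 AB.
Rh cross -/- × +/- → 1/2 Rh+, 1/2 Rh-.
Independent loci: P(type B, Rh-positive) = 1/2 × 1/2 = 1/4.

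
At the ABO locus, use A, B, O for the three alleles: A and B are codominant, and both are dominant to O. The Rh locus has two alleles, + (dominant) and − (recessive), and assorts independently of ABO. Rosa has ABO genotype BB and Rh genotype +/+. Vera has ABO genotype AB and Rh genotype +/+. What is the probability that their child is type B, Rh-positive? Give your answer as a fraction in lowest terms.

1/2

ABO cross BB × AB → offspring phenotypes: 1/2 B, 1/2 AB.
Rh cross +/+ × +/+ → 1 Rh+.
Independent loci: P(type B, Rh-positive) = 1/2 × 1 = 1/2.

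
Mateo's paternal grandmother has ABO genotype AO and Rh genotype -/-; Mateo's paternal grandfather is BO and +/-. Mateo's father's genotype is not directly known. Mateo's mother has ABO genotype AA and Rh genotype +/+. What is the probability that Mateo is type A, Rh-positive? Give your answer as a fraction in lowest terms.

Mateo's father's ABO genotype from AO × BO: 1/4 AB, 1/4 AO, 1/4 BO, 1/4 OO.
Crossing each possibility with the mother AA and summing P(type A): 1/4·1/2 + 1/4·1 + 1/4·1/2 + 1/4·1 = 3/4.
Similarly for Rh via the father's Rh distribution: P(Rh+) = 1.
Independent loci: 3/4 × 1 = 3/4.

3/4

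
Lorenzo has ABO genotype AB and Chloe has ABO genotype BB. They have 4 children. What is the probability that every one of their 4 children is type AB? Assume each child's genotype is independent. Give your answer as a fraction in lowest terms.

ABO cross AB × BB → 1/2 B, 1/2 AB.
So P(type AB) = 1/2 per child.
All 4 independent: (1/2)^4 = 1/16.

1/16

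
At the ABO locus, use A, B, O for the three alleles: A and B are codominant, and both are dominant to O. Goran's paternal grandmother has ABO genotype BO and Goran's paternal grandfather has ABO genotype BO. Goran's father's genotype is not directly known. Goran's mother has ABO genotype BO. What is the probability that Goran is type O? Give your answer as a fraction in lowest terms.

1/4

Goran's father's ABO genotype from BO × BO: 1/4 BB, 1/2 BO, 1/4 OO.
Crossing each possibility with the mother BO and summing P(type O): 1/4·0 + 1/2·1/4 + 1/4·1/2 = 1/4.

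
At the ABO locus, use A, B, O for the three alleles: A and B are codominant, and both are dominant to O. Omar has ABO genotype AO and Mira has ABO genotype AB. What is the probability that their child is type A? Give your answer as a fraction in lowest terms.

ABO cross AO × AB → offspring phenotypes: 1/2 A, 1/4 B, 1/4 AB.
So P(type A) = 1/2.

1/2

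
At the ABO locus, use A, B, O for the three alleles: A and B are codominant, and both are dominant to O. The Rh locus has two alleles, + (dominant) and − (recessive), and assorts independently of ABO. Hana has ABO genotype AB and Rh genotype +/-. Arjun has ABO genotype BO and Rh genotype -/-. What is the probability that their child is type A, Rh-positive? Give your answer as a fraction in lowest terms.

ABO cross AB × BO → offspring phenotypes: 1/4 A, 1/2 B, 1/4 AB.
Rh cross +/- × -/- → 1/2 Rh+, 1/2 Rh-.
Independent loci: P(type A, Rh-positive) = 1/4 × 1/2 = 1/8.

1/8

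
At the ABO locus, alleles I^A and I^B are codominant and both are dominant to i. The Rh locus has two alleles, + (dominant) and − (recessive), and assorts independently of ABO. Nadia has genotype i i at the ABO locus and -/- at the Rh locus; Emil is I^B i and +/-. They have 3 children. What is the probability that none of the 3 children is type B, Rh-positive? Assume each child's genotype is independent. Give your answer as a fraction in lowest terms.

27/64

ABO cross i i × I^B i → 1/2 O, 1/2 B.
Rh cross -/- × +/- → 1/2 Rh+, 1/2 Rh-; so P(type B, Rh-positive) = 1/2 × 1/2 = 1/4 per child.
P(not type B, Rh-positive) = 3/4 for one child; (3/4)^3 = 27/64.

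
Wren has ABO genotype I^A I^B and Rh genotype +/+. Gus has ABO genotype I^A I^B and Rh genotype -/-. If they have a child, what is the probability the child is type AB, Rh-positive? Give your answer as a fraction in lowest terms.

1/2

ABO cross I^A I^B × I^A I^B → offspring phenotypes: 1/4 A, 1/4 B, 1/2 AB.
Rh cross +/+ × -/- → 1 Rh+.
Independent loci: P(type AB, Rh-positive) = 1/2 × 1 = 1/2.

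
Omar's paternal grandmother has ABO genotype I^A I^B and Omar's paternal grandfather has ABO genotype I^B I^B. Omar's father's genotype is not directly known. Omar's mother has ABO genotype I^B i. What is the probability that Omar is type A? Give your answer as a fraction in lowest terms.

Omar's father's ABO genotype from I^A I^B × I^B I^B: 1/2 I^A I^B, 1/2 I^B I^B.
Crossing each possibility with the mother I^B i and summing P(type A): 1/2·1/4 + 1/2·0 = 1/8.

1/8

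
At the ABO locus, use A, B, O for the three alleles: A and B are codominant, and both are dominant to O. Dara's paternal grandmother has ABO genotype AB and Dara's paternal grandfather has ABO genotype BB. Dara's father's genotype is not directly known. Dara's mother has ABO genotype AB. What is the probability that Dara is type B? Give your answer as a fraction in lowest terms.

3/8

Dara's father's ABO genotype from AB × BB: 1/2 AB, 1/2 BB.
Crossing each possibility with the mother AB and summing P(type B): 1/2·1/4 + 1/2·1/2 = 3/8.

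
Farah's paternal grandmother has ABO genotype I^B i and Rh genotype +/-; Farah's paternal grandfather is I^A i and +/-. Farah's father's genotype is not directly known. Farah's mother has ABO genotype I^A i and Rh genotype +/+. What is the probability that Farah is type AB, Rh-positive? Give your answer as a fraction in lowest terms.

Farah's father's ABO genotype from I^B i × I^A i: 1/4 I^A I^B, 1/4 I^A i, 1/4 I^B i, 1/4 i i.
Crossing each possibility with the mother I^A i and summing P(type AB): 1/4·1/4 + 1/4·0 + 1/4·1/4 + 1/4·0 = 1/8.
Similarly for Rh via the father's Rh distribution: P(Rh+) = 1.
Independent loci: 1/8 × 1 = 1/8.

1/8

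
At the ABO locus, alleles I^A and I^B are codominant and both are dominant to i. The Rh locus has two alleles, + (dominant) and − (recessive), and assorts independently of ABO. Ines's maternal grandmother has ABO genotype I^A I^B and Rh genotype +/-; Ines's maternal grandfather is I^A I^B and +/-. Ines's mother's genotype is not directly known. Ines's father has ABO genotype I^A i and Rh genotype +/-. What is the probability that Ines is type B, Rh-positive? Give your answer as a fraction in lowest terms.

Ines's mother's ABO genotype from I^A I^B × I^A I^B: 1/4 I^A I^A, 1/2 I^A I^B, 1/4 I^B I^B.
Crossing each possibility with the father I^A i and summing P(type B): 1/4·0 + 1/2·1/4 + 1/4·1/2 = 1/4.
Similarly for Rh via the mother's Rh distribution: P(Rh+) = 3/4.
Independent loci: 1/4 × 3/4 = 3/16.

3/16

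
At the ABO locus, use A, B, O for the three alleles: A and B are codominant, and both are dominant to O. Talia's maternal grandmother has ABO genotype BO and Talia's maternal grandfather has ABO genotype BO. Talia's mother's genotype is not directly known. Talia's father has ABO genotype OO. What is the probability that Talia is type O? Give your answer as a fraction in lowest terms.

1/2

Talia's mother's ABO genotype from BO × BO: 1/4 BB, 1/2 BO, 1/4 OO.
Crossing each possibility with the father OO and summing P(type O): 1/4·0 + 1/2·1/2 + 1/4·1 = 1/2.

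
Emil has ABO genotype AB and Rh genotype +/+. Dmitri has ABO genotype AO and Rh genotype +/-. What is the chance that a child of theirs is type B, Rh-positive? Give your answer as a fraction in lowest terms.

1/4

ABO cross AB × AO → offspring phenotypes: 1/2 A, 1/4 B, 1/4 AB.
Rh cross +/+ × +/- → 1 Rh+.
Independent loci: P(type B, Rh-positive) = 1/4 × 1 = 1/4.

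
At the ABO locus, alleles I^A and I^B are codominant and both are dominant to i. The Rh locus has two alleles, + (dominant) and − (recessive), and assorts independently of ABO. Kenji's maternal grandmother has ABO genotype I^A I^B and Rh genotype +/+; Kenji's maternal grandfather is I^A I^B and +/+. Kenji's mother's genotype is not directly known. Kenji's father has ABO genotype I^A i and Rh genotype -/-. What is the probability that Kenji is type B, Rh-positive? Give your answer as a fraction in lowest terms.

Kenji's mother's ABO genotype from I^A I^B × I^A I^B: 1/4 I^A I^A, 1/2 I^A I^B, 1/4 I^B I^B.
Crossing each possibility with the father I^A i and summing P(type B): 1/4·0 + 1/2·1/4 + 1/4·1/2 = 1/4.
Similarly for Rh via the mother's Rh distribution: P(Rh+) = 1.
Independent loci: 1/4 × 1 = 1/4.

1/4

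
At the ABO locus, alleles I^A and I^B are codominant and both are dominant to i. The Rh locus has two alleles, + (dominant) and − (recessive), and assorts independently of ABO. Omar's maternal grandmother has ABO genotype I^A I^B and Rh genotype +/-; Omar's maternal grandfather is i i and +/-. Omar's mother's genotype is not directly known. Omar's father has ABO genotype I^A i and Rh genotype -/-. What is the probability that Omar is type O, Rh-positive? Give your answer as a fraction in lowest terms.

Omar's mother's ABO genotype from I^A I^B × i i: 1/2 I^A i, 1/2 I^B i.
Crossing each possibility with the father I^A i and summing P(type O): 1/2·1/4 + 1/2·1/4 = 1/4.
Similarly for Rh via the mother's Rh distribution: P(Rh+) = 1/2.
Independent loci: 1/4 × 1/2 = 1/8.

1/8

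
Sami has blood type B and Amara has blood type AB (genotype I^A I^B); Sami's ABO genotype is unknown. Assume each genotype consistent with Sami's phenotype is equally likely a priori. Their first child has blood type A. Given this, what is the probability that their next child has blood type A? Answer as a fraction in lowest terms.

1/4

Possible genotypes: Sami ∈ {I^B I^B, I^B i}; Amara ∈ {I^A I^B}.
Weight each parental genotype pair by prior × P(type-A child):
  I^B i × I^A I^B: posterior weight 1; P(next child type A) = 1/4.
Weighted sum = 1/4.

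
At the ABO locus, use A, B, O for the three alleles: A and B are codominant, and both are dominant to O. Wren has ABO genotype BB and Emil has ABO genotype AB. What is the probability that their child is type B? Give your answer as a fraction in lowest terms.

ABO cross BB × AB → offspring phenotypes: 1/2 B, 1/2 AB.
So P(type B) = 1/2.

1/2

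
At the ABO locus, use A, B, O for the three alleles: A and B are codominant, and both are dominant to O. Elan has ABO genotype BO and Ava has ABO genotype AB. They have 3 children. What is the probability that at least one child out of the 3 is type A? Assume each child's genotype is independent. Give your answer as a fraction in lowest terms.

ABO cross BO × AB → 1/4 A, 1/2 B, 1/4 AB.
So P(type A) = 1/4 per child.
P(none) = (3/4)^3 = 27/64; P(at least one) = 1 − 27/64 = 37/64.

37/64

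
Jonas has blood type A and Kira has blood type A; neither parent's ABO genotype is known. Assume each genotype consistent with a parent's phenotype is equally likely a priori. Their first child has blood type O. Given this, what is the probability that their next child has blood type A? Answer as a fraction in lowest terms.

3/4

Possible genotypes: Jonas ∈ {AA, AO}; Kira ∈ {AA, AO}.
Weight each parental genotype pair by prior × P(type-O child):
  AO × AO: posterior weight 1; P(next child type A) = 3/4.
Weighted sum = 3/4.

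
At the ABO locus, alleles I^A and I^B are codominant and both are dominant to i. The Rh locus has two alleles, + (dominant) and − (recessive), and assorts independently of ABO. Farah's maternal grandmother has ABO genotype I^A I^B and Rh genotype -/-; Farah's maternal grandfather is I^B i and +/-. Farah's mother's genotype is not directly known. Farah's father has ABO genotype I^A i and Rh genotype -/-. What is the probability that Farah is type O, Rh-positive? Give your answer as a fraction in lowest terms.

Farah's mother's ABO genotype from I^A I^B × I^B i: 1/4 I^A I^B, 1/4 I^A i, 1/4 I^B I^B, 1/4 I^B i.
Crossing each possibility with the father I^A i and summing P(type O): 1/4·0 + 1/4·1/4 + 1/4·0 + 1/4·1/4 = 1/8.
Similarly for Rh via the mother's Rh distribution: P(Rh+) = 1/4.
Independent loci: 1/8 × 1/4 = 1/32.

1/32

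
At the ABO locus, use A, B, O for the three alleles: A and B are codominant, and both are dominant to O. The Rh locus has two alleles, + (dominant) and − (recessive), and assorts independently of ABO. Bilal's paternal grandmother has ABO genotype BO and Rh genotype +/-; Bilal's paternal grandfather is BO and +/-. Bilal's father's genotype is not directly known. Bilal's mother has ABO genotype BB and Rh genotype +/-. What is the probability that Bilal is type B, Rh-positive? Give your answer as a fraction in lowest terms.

3/4

Bilal's father's ABO genotype from BO × BO: 1/4 BB, 1/2 BO, 1/4 OO.
Crossing each possibility with the mother BB and summing P(type B): 1/4·1 + 1/2·1 + 1/4·1 = 1.
Similarly for Rh via the father's Rh distribution: P(Rh+) = 3/4.
Independent loci: 1 × 3/4 = 3/4.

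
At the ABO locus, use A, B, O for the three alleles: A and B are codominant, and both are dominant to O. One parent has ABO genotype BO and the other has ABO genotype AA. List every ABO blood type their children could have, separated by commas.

A, AB

Gametes from BO × AA give offspring ABO genotypes AB, AO, i.e. phenotypes A, AB.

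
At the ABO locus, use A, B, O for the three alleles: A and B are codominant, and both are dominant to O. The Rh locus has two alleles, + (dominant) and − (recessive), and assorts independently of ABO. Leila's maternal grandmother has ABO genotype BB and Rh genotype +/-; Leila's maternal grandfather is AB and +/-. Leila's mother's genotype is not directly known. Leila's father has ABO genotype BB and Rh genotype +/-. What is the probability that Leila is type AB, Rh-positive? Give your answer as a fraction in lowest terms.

Leila's mother's ABO genotype from BB × AB: 1/2 AB, 1/2 BB.
Crossing each possibility with the father BB and summing P(type AB): 1/2·1/2 + 1/2·0 = 1/4.
Similarly for Rh via the mother's Rh distribution: P(Rh+) = 3/4.
Independent loci: 1/4 × 3/4 = 3/16.

3/16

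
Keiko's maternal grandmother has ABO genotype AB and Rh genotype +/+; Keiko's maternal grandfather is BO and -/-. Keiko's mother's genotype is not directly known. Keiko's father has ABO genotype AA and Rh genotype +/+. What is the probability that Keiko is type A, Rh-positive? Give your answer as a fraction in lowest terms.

1/2

Keiko's mother's ABO genotype from AB × BO: 1/4 AB, 1/4 AO, 1/4 BB, 1/4 BO.
Crossing each possibility with the father AA and summing P(type A): 1/4·1/2 + 1/4·1 + 1/4·0 + 1/4·1/2 = 1/2.
Similarly for Rh via the mother's Rh distribution: P(Rh+) = 1.
Independent loci: 1/2 × 1 = 1/2.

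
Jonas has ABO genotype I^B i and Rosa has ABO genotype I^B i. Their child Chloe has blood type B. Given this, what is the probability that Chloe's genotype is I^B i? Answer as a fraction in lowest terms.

Cross I^B i × I^B i → 1/4 I^B I^B, 1/2 I^B i, 1/4 i i.
Type-B genotypes among offspring: I^B I^B (1/4), I^B i (1/2); total 3/4.
P(I^B i | type B) = (1/2) / (3/4) = 2/3.

2/3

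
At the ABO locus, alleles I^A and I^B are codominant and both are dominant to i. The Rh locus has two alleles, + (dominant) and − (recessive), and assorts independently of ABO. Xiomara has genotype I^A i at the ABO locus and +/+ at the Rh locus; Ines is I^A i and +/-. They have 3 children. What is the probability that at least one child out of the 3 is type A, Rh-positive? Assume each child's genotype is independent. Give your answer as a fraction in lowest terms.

63/64

ABO cross I^A i × I^A i → 1/4 O, 3/4 A.
Rh cross +/+ × +/- → 1 Rh+; so P(type A, Rh-positive) = 3/4 × 1 = 3/4 per child.
P(none) = (1/4)^3 = 1/64; P(at least one) = 1 − 1/64 = 63/64.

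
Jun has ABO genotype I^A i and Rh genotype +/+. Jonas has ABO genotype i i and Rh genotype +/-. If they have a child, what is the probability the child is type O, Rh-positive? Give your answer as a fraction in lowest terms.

1/2

ABO cross I^A i × i i → offspring phenotypes: 1/2 O, 1/2 A.
Rh cross +/+ × +/- → 1 Rh+.
Independent loci: P(type O, Rh-positive) = 1/2 × 1 = 1/2.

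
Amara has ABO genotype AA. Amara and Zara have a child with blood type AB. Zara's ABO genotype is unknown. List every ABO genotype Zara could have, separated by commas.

AB, BB, BO

For each candidate genotype of Zara, check whether crossing it with AA can produce every observed child phenotype.
  AA → possible child types {A} ✗
  AB → possible child types {A, AB} ✓
  AO → possible child types {A} ✗
  BB → possible child types {AB} ✓
  BO → possible child types {A, AB} ✓
  OO → possible child types {A} ✗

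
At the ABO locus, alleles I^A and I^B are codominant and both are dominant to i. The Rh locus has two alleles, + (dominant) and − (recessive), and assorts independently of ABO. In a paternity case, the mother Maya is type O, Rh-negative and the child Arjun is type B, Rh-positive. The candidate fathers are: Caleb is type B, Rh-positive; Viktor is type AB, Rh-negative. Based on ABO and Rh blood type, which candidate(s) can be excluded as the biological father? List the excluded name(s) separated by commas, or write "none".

A candidate is excluded only if no genotype consistent with his phenotype could produce a type B, Rh-positive child with a type O, Rh-negative mother.
Viktor (type AB, Rh-): no genotype consistent with that phenotype can produce a type-B Rh+ child with a type-O mother.

Viktor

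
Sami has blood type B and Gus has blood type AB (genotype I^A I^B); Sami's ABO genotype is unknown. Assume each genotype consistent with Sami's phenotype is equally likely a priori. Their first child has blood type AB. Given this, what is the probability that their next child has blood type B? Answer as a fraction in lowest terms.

1/2

Possible genotypes: Sami ∈ {I^B I^B, I^B i}; Gus ∈ {I^A I^B}.
Weight each parental genotype pair by prior × P(type-AB child):
  I^B I^B × I^A I^B: posterior weight 2/3; P(next child type B) = 1/2.
  I^B i × I^A I^B: posterior weight 1/3; P(next child type B) = 1/2.
Weighted sum = 1/2.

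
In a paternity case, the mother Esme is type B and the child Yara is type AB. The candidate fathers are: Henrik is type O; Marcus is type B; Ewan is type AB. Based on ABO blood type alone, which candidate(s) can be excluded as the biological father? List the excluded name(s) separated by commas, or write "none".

Henrik, Marcus

A candidate is excluded only if no genotype consistent with his phenotype could produce a type AB child with a type B mother.
Henrik (type O): no genotype consistent with that phenotype can produce a type-AB child with a type-B mother.
Marcus (type B): no genotype consistent with that phenotype can produce a type-AB child with a type-B mother.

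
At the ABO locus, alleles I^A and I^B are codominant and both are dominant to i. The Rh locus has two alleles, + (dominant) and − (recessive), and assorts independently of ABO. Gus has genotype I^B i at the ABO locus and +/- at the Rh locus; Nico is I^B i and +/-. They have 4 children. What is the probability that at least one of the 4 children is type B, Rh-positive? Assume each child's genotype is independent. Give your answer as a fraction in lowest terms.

ABO cross I^B i × I^B i → 1/4 O, 3/4 B.
Rh cross +/- × +/- → 3/4 Rh+, 1/4 Rh-; so P(type B, Rh-positive) = 3/4 × 3/4 = 9/16 per child.
P(none) = (7/16)^4 = 2401/65536; P(at least one) = 1 − 2401/65536 = 63135/65536.

63135/65536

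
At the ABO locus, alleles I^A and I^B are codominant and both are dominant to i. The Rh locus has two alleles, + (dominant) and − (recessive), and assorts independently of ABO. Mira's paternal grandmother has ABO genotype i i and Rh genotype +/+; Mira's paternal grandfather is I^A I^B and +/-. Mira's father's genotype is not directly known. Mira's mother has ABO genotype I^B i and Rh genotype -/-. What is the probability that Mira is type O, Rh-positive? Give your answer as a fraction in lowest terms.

3/16

Mira's father's ABO genotype from i i × I^A I^B: 1/2 I^A i, 1/2 I^B i.
Crossing each possibility with the mother I^B i and summing P(type O): 1/2·1/4 + 1/2·1/4 = 1/4.
Similarly for Rh via the father's Rh distribution: P(Rh+) = 3/4.
Independent loci: 1/4 × 3/4 = 3/16.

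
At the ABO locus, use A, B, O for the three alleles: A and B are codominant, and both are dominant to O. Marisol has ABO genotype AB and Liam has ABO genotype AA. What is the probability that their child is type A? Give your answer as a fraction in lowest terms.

1/2

ABO cross AB × AA → offspring phenotypes: 1/2 A, 1/2 AB.
So P(type A) = 1/2.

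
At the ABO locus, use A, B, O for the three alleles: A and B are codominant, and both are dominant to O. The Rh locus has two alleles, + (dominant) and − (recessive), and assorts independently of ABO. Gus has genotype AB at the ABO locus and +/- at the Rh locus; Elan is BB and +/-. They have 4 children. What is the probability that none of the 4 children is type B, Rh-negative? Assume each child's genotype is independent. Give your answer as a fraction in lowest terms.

2401/4096

ABO cross AB × BB → 1/2 B, 1/2 AB.
Rh cross +/- × +/- → 3/4 Rh+, 1/4 Rh-; so P(type B, Rh-negative) = 1/2 × 1/4 = 1/8 per child.
P(not type B, Rh-negative) = 7/8 for one child; (7/8)^4 = 2401/4096.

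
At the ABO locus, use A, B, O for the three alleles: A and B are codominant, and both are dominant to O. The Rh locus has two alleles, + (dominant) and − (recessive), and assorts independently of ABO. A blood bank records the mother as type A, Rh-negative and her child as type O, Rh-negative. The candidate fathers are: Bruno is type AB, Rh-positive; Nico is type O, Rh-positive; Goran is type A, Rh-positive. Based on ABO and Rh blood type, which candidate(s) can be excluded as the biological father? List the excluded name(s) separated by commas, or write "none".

A candidate is excluded only if no genotype consistent with his phenotype could produce a type O, Rh-negative child with a type A, Rh-negative mother.
Bruno (type AB, Rh+): no genotype consistent with that phenotype can produce a type-O Rh- child with a type-A mother.

Bruno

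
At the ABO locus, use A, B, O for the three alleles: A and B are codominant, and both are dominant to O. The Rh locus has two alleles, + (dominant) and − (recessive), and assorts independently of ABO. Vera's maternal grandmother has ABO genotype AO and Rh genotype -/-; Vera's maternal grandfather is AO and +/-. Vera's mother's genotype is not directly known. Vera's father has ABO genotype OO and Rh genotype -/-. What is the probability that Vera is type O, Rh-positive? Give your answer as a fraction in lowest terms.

Vera's mother's ABO genotype from AO × AO: 1/4 AA, 1/2 AO, 1/4 OO.
Crossing each possibility with the father OO and summing P(type O): 1/4·0 + 1/2·1/2 + 1/4·1 = 1/2.
Similarly for Rh via the mother's Rh distribution: P(Rh+) = 1/4.
Independent loci: 1/2 × 1/4 = 1/8.

1/8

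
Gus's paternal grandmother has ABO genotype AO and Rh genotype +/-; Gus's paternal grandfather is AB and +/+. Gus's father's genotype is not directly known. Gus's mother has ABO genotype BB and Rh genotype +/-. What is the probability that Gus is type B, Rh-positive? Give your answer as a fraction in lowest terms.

7/16

Gus's father's ABO genotype from AO × AB: 1/4 AA, 1/4 AB, 1/4 AO, 1/4 BO.
Crossing each possibility with the mother BB and summing P(type B): 1/4·0 + 1/4·1/2 + 1/4·1/2 + 1/4·1 = 1/2.
Similarly for Rh via the father's Rh distribution: P(Rh+) = 7/8.
Independent loci: 1/2 × 7/8 = 7/16.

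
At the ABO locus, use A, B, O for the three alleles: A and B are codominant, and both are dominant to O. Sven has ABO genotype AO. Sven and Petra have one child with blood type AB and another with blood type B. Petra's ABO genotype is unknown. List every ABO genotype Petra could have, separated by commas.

AB, BB, BO

For each candidate genotype of Petra, check whether crossing it with AO can produce every observed child phenotype.
  AA → possible child types {A} ✗
  AB → possible child types {A, B, AB} ✓
  AO → possible child types {O, A} ✗
  BB → possible child types {B, AB} ✓
  BO → possible child types {O, A, B, AB} ✓
  OO → possible child types {O, A} ✗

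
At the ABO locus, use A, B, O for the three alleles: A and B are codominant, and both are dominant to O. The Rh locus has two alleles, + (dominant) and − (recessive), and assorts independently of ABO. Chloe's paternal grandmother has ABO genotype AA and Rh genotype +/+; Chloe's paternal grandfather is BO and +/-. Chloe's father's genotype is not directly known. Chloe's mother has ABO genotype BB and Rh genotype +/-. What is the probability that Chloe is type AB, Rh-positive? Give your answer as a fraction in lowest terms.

7/16

Chloe's father's ABO genotype from AA × BO: 1/2 AB, 1/2 AO.
Crossing each possibility with the mother BB and summing P(type AB): 1/2·1/2 + 1/2·1/2 = 1/2.
Similarly for Rh via the father's Rh distribution: P(Rh+) = 7/8.
Independent loci: 1/2 × 7/8 = 7/16.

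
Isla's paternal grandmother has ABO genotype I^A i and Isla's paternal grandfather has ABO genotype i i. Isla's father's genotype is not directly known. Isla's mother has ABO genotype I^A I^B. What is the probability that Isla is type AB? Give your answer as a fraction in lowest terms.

1/8

Isla's father's ABO genotype from I^A i × i i: 1/2 I^A i, 1/2 i i.
Crossing each possibility with the mother I^A I^B and summing P(type AB): 1/2·1/4 + 1/2·0 = 1/8.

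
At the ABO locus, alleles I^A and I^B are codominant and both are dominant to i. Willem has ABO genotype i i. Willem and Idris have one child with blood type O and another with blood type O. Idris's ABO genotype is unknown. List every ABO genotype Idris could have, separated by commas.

For each candidate genotype of Idris, check whether crossing it with i i can produce every observed child phenotype.
  I^A I^A → possible child types {A} ✗
  I^A I^B → possible child types {A, B} ✗
  I^A i → possible child types {O, A} ✓
  I^B I^B → possible child types {B} ✗
  I^B i → possible child types {O, B} ✓
  i i → possible child types {O} ✓

I^A i, I^B i, i i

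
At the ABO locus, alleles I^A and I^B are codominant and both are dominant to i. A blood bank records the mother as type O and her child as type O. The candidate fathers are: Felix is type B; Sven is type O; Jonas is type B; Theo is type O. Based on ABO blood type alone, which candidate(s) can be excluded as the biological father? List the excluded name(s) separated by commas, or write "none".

none

A candidate is excluded only if no genotype consistent with his phenotype could produce a type O child with a type O mother.
Every candidate has at least one consistent genotype combination, so none can be excluded.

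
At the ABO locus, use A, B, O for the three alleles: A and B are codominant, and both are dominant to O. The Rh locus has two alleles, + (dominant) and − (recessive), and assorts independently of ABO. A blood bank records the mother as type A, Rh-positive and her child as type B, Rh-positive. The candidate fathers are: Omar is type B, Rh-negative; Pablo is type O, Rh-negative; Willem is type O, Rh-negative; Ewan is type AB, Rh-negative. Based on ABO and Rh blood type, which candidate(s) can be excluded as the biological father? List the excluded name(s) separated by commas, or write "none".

Pablo, Willem

A candidate is excluded only if no genotype consistent with his phenotype could produce a type B, Rh-positive child with a type A, Rh-positive mother.
Pablo (type O, Rh-): no genotype consistent with that phenotype can produce a type-B Rh+ child with a type-A mother.
Willem (type O, Rh-): no genotype consistent with that phenotype can produce a type-B Rh+ child with a type-A mother.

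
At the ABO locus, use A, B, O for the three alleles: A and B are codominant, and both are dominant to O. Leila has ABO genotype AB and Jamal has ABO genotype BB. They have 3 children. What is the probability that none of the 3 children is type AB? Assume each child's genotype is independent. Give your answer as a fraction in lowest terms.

1/8

ABO cross AB × BB → 1/2 B, 1/2 AB.
So P(type AB) = 1/2 per child.
P(not type AB) = 1/2 for one child; (1/2)^3 = 1/8.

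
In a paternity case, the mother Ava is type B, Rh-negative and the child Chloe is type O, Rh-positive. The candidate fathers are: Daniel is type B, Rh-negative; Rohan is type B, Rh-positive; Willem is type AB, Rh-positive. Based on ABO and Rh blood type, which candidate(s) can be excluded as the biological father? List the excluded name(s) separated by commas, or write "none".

A candidate is excluded only if no genotype consistent with his phenotype could produce a type O, Rh-positive child with a type B, Rh-negative mother.
Daniel (type B, Rh-): no genotype consistent with that phenotype can produce a type-O Rh+ child with a type-B mother.
Willem (type AB, Rh+): no genotype consistent with that phenotype can produce a type-O Rh+ child with a type-B mother.

Daniel, Willem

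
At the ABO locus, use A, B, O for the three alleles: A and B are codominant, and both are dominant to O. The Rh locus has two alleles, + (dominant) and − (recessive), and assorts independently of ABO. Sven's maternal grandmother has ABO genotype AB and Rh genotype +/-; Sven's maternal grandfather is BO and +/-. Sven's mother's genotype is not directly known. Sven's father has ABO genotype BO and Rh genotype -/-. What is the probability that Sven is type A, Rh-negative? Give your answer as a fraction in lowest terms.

1/16

Sven's mother's ABO genotype from AB × BO: 1/4 AB, 1/4 AO, 1/4 BB, 1/4 BO.
Crossing each possibility with the father BO and summing P(type A): 1/4·1/4 + 1/4·1/4 + 1/4·0 + 1/4·0 = 1/8.
Similarly for Rh via the mother's Rh distribution: P(Rh-) = 1/2.
Independent loci: 1/8 × 1/2 = 1/16.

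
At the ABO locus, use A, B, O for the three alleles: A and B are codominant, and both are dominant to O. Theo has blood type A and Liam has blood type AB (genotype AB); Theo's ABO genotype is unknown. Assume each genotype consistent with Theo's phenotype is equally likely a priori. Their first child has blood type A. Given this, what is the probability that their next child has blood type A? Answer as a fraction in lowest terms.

1/2

Possible genotypes: Theo ∈ {AA, AO}; Liam ∈ {AB}.
Weight each parental genotype pair by prior × P(type-A child):
  AA × AB: posterior weight 1/2; P(next child type A) = 1/2.
  AO × AB: posterior weight 1/2; P(next child type A) = 1/2.
Weighted sum = 1/2.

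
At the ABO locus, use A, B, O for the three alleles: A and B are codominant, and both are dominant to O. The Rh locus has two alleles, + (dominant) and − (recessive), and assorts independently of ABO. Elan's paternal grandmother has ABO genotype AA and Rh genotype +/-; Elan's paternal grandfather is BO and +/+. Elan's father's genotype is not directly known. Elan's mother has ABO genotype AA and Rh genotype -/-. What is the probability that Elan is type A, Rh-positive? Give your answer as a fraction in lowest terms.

9/16

Elan's father's ABO genotype from AA × BO: 1/2 AB, 1/2 AO.
Crossing each possibility with the mother AA and summing P(type A): 1/2·1/2 + 1/2·1 = 3/4.
Similarly for Rh via the father's Rh distribution: P(Rh+) = 3/4.
Independent loci: 3/4 × 3/4 = 9/16.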